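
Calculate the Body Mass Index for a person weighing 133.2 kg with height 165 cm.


BMI = weight / height^2
height = 165 cm = 1.65 m
BMI = 133.2 / 1.65^2
BMI = 48.93 kg/m^2


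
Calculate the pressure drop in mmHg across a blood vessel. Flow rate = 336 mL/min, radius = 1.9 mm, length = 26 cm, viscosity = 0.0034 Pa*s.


dP = 8*mu*L*Q / (pi*r^4)
Q = 336 mL/min = 5.6e-06 m^3/s
dP = 967.311 Pa = 967.311 / 133.322 mmHg = 7.255 mmHg


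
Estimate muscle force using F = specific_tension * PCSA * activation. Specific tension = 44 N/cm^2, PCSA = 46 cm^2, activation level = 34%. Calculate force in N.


F = sigma * PCSA * activation
F = 44 * 46 * 0.34
F = 688.2 N


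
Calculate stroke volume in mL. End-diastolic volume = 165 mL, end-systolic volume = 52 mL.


SV = EDV - ESV
SV = 165 - 52
SV = 113 mL


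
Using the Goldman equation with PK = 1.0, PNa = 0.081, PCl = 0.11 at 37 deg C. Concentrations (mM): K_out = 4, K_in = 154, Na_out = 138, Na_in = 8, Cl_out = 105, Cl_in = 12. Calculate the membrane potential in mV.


Vm = (RT/F)*ln((PK*Ko + PNa*Nao + PCl*Cli)/(PK*Ki + PNa*Nai + PCl*Clo))
Numer = 16.498, Denom = 166.198
Vm = -61.73 mV


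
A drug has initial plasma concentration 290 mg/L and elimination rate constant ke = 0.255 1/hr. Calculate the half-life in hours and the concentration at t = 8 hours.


t_half = ln(2) / ke = 0.693147 / 0.255 = 2.718 hr
C(t) = C0 * exp(-ke*t) = 290 * exp(-0.255*8)
C(8) = 37.71 mg/L


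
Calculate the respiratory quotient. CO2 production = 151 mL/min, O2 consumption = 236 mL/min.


RQ = VCO2 / VO2
RQ = 151 / 236
RQ = 0.6398


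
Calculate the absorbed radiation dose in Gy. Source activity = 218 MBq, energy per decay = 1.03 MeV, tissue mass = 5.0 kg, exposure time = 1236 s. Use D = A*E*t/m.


A = 218 MBq = 2.1800e+08 Bq
E = 1.03 MeV = 1.65006e-13 J
D = A*E*t/m = 2.1800e+08*1.65006e-13*1236/5.0
D = 0.008892 Gy


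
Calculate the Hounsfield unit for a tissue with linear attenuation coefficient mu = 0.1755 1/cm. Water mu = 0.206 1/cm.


HU = ((mu_tissue - mu_water) / mu_water) * 1000
HU = ((0.1755 - 0.206) / 0.206) * 1000
HU = -148.1


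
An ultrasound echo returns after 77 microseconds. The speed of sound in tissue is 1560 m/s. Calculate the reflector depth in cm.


depth = c * t / 2
t = 77 us = 7.7000e-05 s
depth = 1560 * 7.7000e-05 / 2
depth = 0.06006 m = 6.006 cm


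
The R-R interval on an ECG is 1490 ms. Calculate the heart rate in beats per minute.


HR = 60 / RR_interval(s)
RR = 1490 ms = 1.49 s
HR = 60 / 1.49 = 40.27 bpm


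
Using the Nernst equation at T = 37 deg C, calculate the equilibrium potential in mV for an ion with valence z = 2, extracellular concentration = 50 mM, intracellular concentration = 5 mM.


E = (RT/(zF)) * ln(C_out/C_in)
T = 37 + 273.15 = 310.15 K
E = (8.314 * 310.15 / (2 * 96485)) * ln(50/5)
E = 30.77 mV


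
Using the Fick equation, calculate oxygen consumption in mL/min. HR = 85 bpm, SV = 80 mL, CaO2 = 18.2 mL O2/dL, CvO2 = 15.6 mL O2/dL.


CO = HR*SV = 85*80/1000 = 6.8 L/min
a-v O2 diff = 18.2 - 15.6 = 2.6 mL/dL
VO2 = CO * (CaO2-CvO2) * 10 dL/L
VO2 = 6.8 * 2.6 * 10
VO2 = 176.8 mL/min


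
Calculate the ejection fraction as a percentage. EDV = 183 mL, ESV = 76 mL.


SV = EDV - ESV = 183 - 76 = 107 mL
EF = SV/EDV * 100 = 107/183 * 100
EF = 58.47%


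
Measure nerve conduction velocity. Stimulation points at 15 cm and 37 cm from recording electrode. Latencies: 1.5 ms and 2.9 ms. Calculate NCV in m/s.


Distance = (37 - 15) / 100 = 0.22 m
dt = (2.9 - 1.5) / 1000 = 0.0014 s
NCV = dist / dt = 157.1 m/s


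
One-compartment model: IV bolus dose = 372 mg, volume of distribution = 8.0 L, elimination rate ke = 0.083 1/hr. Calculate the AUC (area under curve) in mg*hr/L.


C0 = Dose/Vd = 372/8.0 = 46.5 mg/L
AUC = C0/ke = 46.5/0.083
AUC = 560.2 mg*hr/L


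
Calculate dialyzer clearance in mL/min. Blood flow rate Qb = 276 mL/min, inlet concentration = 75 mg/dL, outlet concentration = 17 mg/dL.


K = Qb * (Cb_in - Cb_out) / Cb_in
K = 276 * (75 - 17) / 75
K = 213.4 mL/min


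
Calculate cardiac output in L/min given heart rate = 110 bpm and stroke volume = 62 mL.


CO = HR * SV
CO = 110 * 62 / 1000
CO = 6.82 L/min


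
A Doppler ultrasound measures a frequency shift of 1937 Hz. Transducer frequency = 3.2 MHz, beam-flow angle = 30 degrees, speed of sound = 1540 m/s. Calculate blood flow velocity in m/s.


v = fd * c / (2 * f0 * cos(theta))
v = 1937 * 1540 / (2 * 3.2000e+06 * cos(30))
v = 0.5382 m/s


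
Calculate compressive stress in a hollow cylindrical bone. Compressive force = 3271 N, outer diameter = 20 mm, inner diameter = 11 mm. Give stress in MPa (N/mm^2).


A = pi*(r_o^2 - r_i^2)
r_o = 10 mm, r_i = 5.5 mm
A = 219.126 mm^2
sigma = F/A = 3271 / 219.126
sigma = 14.93 MPa


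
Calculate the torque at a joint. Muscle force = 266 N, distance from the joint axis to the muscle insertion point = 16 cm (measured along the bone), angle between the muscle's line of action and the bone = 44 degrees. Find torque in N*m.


Torque = F * d * sin(theta)   (moment arm = d*sin(theta))
d = 16 cm = 0.16 m
Torque = 266 * 0.16 * sin(44)
Torque = 29.56 N*m


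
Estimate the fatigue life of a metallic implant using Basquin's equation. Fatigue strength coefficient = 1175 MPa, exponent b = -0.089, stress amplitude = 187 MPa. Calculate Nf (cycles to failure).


sigma_a = sigma_f' * (2Nf)^b
2Nf = (sigma_a/sigma_f')^(1/b)
2Nf = (187/1175)^(1/-0.089)
2Nf = 9.3003074e+08
Nf = 4.6502e+08


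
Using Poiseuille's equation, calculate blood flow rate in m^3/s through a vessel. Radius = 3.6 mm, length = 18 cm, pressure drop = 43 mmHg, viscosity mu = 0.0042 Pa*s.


Q = pi*r^4*dP / (8*mu*L)
r = 0.0036 m, L = 0.18 m
dP = 43 mmHg = 5732.846 Pa
Q = 5.0017e-04 m^3/s


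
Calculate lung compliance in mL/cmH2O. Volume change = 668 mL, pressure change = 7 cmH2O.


C = dV / dP
C = 668 / 7
C = 95.43 mL/cmH2O


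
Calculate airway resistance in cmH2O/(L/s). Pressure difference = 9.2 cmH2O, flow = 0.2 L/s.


R = dP / flow
R = 9.2 / 0.2
R = 46 cmH2O/(L/s)


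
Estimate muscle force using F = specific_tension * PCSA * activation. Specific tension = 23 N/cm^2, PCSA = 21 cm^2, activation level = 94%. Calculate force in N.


F = sigma * PCSA * activation
F = 23 * 21 * 0.94
F = 454 N


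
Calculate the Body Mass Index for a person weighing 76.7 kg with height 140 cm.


BMI = weight / height^2
height = 140 cm = 1.4 m
BMI = 76.7 / 1.4^2
BMI = 39.13 kg/m^2


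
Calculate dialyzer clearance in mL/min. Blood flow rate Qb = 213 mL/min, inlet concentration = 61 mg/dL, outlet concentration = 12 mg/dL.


K = Qb * (Cb_in - Cb_out) / Cb_in
K = 213 * (61 - 12) / 61
K = 171.1 mL/min


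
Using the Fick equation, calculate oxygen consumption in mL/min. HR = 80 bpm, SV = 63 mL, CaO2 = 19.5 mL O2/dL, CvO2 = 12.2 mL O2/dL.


CO = HR*SV = 80*63/1000 = 5.04 L/min
a-v O2 diff = 19.5 - 12.2 = 7.3 mL/dL
VO2 = CO * (CaO2-CvO2) * 10 dL/L
VO2 = 5.04 * 7.3 * 10
VO2 = 367.9 mL/min


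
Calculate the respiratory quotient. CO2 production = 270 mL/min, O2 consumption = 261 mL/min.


RQ = VCO2 / VO2
RQ = 270 / 261
RQ = 1.034


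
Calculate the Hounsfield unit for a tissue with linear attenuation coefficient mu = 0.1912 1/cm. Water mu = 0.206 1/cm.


HU = ((mu_tissue - mu_water) / mu_water) * 1000
HU = ((0.1912 - 0.206) / 0.206) * 1000
HU = -71.84


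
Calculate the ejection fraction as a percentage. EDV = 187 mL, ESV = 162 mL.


SV = EDV - ESV = 187 - 162 = 25 mL
EF = SV/EDV * 100 = 25/187 * 100
EF = 13.37%


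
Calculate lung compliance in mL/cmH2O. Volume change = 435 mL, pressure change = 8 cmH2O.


C = dV / dP
C = 435 / 8
C = 54.38 mL/cmH2O


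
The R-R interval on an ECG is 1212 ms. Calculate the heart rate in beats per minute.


HR = 60 / RR_interval(s)
RR = 1212 ms = 1.212 s
HR = 60 / 1.212 = 49.5 bpm


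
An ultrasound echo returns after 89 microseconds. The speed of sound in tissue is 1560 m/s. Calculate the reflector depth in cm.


depth = c * t / 2
t = 89 us = 8.9000e-05 s
depth = 1560 * 8.9000e-05 / 2
depth = 0.06942 m = 6.942 cm


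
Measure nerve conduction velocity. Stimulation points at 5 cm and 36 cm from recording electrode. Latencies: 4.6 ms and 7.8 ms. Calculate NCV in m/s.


Distance = (36 - 5) / 100 = 0.31 m
dt = (7.8 - 4.6) / 1000 = 0.0032 s
NCV = dist / dt = 96.88 m/s


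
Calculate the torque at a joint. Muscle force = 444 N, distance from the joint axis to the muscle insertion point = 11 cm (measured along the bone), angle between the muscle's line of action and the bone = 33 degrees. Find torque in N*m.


Torque = F * d * sin(theta)   (moment arm = d*sin(theta))
d = 11 cm = 0.11 m
Torque = 444 * 0.11 * sin(33)
Torque = 26.6 N*m


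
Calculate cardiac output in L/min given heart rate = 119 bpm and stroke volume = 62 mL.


CO = HR * SV
CO = 119 * 62 / 1000
CO = 7.378 L/min


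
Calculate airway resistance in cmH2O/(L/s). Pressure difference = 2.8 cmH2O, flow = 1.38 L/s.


R = dP / flow
R = 2.8 / 1.38
R = 2.029 cmH2O/(L/s)


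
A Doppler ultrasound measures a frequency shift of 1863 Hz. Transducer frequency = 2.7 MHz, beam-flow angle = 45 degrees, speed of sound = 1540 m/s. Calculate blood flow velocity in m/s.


v = fd * c / (2 * f0 * cos(theta))
v = 1863 * 1540 / (2 * 2.7000e+06 * cos(45))
v = 0.7514 m/s


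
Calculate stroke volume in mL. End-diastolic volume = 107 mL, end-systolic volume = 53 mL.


SV = EDV - ESV
SV = 107 - 53
SV = 54 mL


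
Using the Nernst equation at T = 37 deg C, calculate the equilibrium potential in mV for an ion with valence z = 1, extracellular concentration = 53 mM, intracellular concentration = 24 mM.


E = (RT/(zF)) * ln(C_out/C_in)
T = 37 + 273.15 = 310.15 K
E = (8.314 * 310.15 / (1 * 96485)) * ln(53/24)
E = 21.17 mV


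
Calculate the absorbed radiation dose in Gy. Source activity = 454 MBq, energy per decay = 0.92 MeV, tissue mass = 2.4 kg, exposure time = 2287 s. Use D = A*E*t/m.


A = 454 MBq = 4.5400e+08 Bq
E = 0.92 MeV = 1.47384e-13 J
D = A*E*t/m = 4.5400e+08*1.47384e-13*2287/2.4
D = 0.06376 Gy


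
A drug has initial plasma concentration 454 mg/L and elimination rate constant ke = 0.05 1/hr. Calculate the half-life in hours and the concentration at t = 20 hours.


t_half = ln(2) / ke = 0.693147 / 0.05 = 13.86 hr
C(t) = C0 * exp(-ke*t) = 454 * exp(-0.05*20)
C(20) = 167 mg/L


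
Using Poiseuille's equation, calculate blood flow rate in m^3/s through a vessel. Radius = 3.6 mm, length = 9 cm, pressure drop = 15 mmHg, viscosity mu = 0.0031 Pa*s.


Q = pi*r^4*dP / (8*mu*L)
r = 0.0036 m, L = 0.09 m
dP = 15 mmHg = 1999.83 Pa
Q = 4.7278e-04 m^3/s


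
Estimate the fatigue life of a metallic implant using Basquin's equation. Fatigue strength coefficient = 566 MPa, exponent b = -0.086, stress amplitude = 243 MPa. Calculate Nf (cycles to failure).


sigma_a = sigma_f' * (2Nf)^b
2Nf = (sigma_a/sigma_f')^(1/b)
2Nf = (243/566)^(1/-0.086)
2Nf = 18615.965
Nf = 9308


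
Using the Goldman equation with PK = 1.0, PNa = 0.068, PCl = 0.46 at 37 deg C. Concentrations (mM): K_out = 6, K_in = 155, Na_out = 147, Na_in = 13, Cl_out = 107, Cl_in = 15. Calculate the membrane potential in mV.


Vm = (RT/F)*ln((PK*Ko + PNa*Nao + PCl*Cli)/(PK*Ki + PNa*Nai + PCl*Clo))
Numer = 22.896, Denom = 205.104
Vm = -58.6 mV


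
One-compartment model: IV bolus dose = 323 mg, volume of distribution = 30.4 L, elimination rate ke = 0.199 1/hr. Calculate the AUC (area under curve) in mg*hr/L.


C0 = Dose/Vd = 323/30.4 = 10.625 mg/L
AUC = C0/ke = 10.625/0.199
AUC = 53.39 mg*hr/L


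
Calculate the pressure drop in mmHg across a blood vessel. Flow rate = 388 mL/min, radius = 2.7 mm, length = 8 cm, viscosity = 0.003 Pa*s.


dP = 8*mu*L*Q / (pi*r^4)
Q = 388 mL/min = 6.46667e-06 m^3/s
dP = 74.3664 Pa = 74.3664 / 133.322 mmHg = 0.5578 mmHg


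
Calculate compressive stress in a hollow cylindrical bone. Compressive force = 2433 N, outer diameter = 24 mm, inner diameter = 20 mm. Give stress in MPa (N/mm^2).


A = pi*(r_o^2 - r_i^2)
r_o = 12 mm, r_i = 10 mm
A = 138.23 mm^2
sigma = F/A = 2433 / 138.23
sigma = 17.6 MPa


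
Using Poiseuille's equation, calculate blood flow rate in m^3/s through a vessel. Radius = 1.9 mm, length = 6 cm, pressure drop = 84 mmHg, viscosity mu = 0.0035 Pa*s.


Q = pi*r^4*dP / (8*mu*L)
r = 0.0019 m, L = 0.06 m
dP = 84 mmHg = 11199.048 Pa
Q = 2.7292e-04 m^3/s


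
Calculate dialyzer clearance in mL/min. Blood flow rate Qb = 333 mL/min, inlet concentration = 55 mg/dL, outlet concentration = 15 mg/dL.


K = Qb * (Cb_in - Cb_out) / Cb_in
K = 333 * (55 - 15) / 55
K = 242.2 mL/min


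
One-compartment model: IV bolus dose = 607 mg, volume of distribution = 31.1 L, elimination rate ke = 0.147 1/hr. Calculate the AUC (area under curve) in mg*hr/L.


C0 = Dose/Vd = 607/31.1 = 19.5177 mg/L
AUC = C0/ke = 19.5177/0.147
AUC = 132.8 mg*hr/L


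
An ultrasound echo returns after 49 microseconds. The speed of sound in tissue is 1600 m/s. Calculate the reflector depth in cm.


depth = c * t / 2
t = 49 us = 4.9000e-05 s
depth = 1600 * 4.9000e-05 / 2
depth = 0.0392 m = 3.92 cm


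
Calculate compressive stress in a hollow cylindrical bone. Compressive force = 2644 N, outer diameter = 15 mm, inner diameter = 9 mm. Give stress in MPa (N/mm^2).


A = pi*(r_o^2 - r_i^2)
r_o = 7.5 mm, r_i = 4.5 mm
A = 113.097 mm^2
sigma = F/A = 2644 / 113.097
sigma = 23.38 MPa


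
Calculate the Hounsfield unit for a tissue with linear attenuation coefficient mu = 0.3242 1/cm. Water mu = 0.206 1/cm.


HU = ((mu_tissue - mu_water) / mu_water) * 1000
HU = ((0.3242 - 0.206) / 0.206) * 1000
HU = 573.8


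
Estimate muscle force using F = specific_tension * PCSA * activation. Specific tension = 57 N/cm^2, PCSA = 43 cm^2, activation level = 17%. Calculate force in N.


F = sigma * PCSA * activation
F = 57 * 43 * 0.17
F = 416.7 N


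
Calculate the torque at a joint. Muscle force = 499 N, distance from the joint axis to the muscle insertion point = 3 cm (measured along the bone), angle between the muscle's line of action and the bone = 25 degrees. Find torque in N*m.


Torque = F * d * sin(theta)   (moment arm = d*sin(theta))
d = 3 cm = 0.03 m
Torque = 499 * 0.03 * sin(25)
Torque = 6.327 N*m


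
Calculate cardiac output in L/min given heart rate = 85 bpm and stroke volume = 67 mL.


CO = HR * SV
CO = 85 * 67 / 1000
CO = 5.695 L/min


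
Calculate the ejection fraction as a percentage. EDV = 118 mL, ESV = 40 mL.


SV = EDV - ESV = 118 - 40 = 78 mL
EF = SV/EDV * 100 = 78/118 * 100
EF = 66.1%


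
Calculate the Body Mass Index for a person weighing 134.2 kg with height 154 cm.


BMI = weight / height^2
height = 154 cm = 1.54 m
BMI = 134.2 / 1.54^2
BMI = 56.59 kg/m^2


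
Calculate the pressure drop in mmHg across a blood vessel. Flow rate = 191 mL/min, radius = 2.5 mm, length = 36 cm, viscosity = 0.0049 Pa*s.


dP = 8*mu*L*Q / (pi*r^4)
Q = 191 mL/min = 3.18333e-06 m^3/s
dP = 366.067 Pa = 366.067 / 133.322 mmHg = 2.746 mmHg


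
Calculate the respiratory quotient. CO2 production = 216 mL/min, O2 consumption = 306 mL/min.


RQ = VCO2 / VO2
RQ = 216 / 306
RQ = 0.7059


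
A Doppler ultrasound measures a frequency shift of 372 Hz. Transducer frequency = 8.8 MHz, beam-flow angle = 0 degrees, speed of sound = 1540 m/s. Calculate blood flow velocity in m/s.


v = fd * c / (2 * f0 * cos(theta))
v = 372 * 1540 / (2 * 8.8000e+06 * cos(0))
v = 0.03255 m/s


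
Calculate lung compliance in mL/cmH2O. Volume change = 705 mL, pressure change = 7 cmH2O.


C = dV / dP
C = 705 / 7
C = 100.7 mL/cmH2O


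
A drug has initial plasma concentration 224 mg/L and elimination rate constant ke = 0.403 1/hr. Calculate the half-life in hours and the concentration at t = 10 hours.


t_half = ln(2) / ke = 0.693147 / 0.403 = 1.72 hr
C(t) = C0 * exp(-ke*t) = 224 * exp(-0.403*10)
C(10) = 3.981 mg/L


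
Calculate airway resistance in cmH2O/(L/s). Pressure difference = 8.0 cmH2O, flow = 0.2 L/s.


R = dP / flow
R = 8.0 / 0.2
R = 40 cmH2O/(L/s)


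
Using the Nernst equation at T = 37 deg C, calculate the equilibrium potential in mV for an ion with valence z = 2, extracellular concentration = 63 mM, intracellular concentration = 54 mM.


E = (RT/(zF)) * ln(C_out/C_in)
T = 37 + 273.15 = 310.15 K
E = (8.314 * 310.15 / (2 * 96485)) * ln(63/54)
E = 2.06 mV


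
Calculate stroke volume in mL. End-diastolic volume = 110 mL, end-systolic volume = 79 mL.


SV = EDV - ESV
SV = 110 - 79
SV = 31 mL


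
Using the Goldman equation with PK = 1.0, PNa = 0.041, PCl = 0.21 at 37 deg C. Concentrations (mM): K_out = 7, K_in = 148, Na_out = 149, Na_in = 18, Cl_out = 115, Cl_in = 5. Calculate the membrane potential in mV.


Vm = (RT/F)*ln((PK*Ko + PNa*Nao + PCl*Cli)/(PK*Ki + PNa*Nai + PCl*Clo))
Numer = 14.159, Denom = 172.888
Vm = -66.87 mV


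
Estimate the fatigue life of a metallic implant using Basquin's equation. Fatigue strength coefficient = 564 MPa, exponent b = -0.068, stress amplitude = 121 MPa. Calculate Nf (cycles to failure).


sigma_a = sigma_f' * (2Nf)^b
2Nf = (sigma_a/sigma_f')^(1/b)
2Nf = (121/564)^(1/-0.068)
2Nf = 6.7731423e+09
Nf = 3.3866e+09


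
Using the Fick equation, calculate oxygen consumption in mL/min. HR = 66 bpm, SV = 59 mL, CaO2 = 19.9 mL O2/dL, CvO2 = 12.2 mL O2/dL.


CO = HR*SV = 66*59/1000 = 3.894 L/min
a-v O2 diff = 19.9 - 12.2 = 7.7 mL/dL
VO2 = CO * (CaO2-CvO2) * 10 dL/L
VO2 = 3.894 * 7.7 * 10
VO2 = 299.8 mL/min


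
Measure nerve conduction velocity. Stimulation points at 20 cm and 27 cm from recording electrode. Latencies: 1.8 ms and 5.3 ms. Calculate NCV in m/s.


Distance = (27 - 20) / 100 = 0.07 m
dt = (5.3 - 1.8) / 1000 = 0.0035 s
NCV = dist / dt = 20 m/s


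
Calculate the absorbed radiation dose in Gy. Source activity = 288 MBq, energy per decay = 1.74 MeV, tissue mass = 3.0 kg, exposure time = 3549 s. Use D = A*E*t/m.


A = 288 MBq = 2.8800e+08 Bq
E = 1.74 MeV = 2.78748e-13 J
D = A*E*t/m = 2.8800e+08*2.78748e-13*3549/3.0
D = 0.09497 Gy


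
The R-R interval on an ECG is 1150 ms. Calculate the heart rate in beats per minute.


HR = 60 / RR_interval(s)
RR = 1150 ms = 1.15 s
HR = 60 / 1.15 = 52.17 bpm


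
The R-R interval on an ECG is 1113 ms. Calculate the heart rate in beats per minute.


HR = 60 / RR_interval(s)
RR = 1113 ms = 1.113 s
HR = 60 / 1.113 = 53.91 bpm


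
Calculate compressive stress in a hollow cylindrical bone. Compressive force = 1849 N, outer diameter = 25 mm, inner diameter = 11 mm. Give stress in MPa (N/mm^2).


A = pi*(r_o^2 - r_i^2)
r_o = 12.5 mm, r_i = 5.5 mm
A = 395.841 mm^2
sigma = F/A = 1849 / 395.841
sigma = 4.671 MPa


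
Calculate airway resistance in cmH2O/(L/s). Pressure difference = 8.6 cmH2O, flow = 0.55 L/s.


R = dP / flow
R = 8.6 / 0.55
R = 15.64 cmH2O/(L/s)


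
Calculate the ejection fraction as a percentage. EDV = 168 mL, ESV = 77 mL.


SV = EDV - ESV = 168 - 77 = 91 mL
EF = SV/EDV * 100 = 91/168 * 100
EF = 54.17%


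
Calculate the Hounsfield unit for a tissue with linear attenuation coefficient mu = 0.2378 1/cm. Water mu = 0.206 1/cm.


HU = ((mu_tissue - mu_water) / mu_water) * 1000
HU = ((0.2378 - 0.206) / 0.206) * 1000
HU = 154.4


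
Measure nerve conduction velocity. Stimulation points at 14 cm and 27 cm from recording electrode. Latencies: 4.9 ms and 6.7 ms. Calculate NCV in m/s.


Distance = (27 - 14) / 100 = 0.13 m
dt = (6.7 - 4.9) / 1000 = 0.0018 s
NCV = dist / dt = 72.22 m/s


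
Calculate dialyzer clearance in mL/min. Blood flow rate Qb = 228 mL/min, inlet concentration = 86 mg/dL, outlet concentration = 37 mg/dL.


K = Qb * (Cb_in - Cb_out) / Cb_in
K = 228 * (86 - 37) / 86
K = 129.9 mL/min


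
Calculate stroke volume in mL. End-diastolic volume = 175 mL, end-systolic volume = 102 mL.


SV = EDV - ESV
SV = 175 - 102
SV = 73 mL


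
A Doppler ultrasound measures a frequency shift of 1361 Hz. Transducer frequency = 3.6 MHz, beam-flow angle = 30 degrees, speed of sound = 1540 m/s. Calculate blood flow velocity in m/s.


v = fd * c / (2 * f0 * cos(theta))
v = 1361 * 1540 / (2 * 3.6000e+06 * cos(30))
v = 0.3361 m/s


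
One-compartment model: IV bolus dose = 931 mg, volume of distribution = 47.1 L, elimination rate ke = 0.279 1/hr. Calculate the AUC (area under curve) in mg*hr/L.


C0 = Dose/Vd = 931/47.1 = 19.7665 mg/L
AUC = C0/ke = 19.7665/0.279
AUC = 70.85 mg*hr/L


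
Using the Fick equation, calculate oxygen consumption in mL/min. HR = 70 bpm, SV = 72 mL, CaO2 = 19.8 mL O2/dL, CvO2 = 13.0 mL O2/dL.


CO = HR*SV = 70*72/1000 = 5.04 L/min
a-v O2 diff = 19.8 - 13.0 = 6.8 mL/dL
VO2 = CO * (CaO2-CvO2) * 10 dL/L
VO2 = 5.04 * 6.8 * 10
VO2 = 342.7 mL/min


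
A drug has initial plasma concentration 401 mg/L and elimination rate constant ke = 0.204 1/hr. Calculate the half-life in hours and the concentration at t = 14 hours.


t_half = ln(2) / ke = 0.693147 / 0.204 = 3.398 hr
C(t) = C0 * exp(-ke*t) = 401 * exp(-0.204*14)
C(14) = 23.06 mg/L


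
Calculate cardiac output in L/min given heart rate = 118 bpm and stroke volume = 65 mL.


CO = HR * SV
CO = 118 * 65 / 1000
CO = 7.67 L/min


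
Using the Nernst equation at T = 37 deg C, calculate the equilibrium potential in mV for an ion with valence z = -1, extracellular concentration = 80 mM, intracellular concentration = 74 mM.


E = (RT/(zF)) * ln(C_out/C_in)
T = 37 + 273.15 = 310.15 K
E = (8.314 * 310.15 / (-1 * 96485)) * ln(80/74)
E = -2.084 mV


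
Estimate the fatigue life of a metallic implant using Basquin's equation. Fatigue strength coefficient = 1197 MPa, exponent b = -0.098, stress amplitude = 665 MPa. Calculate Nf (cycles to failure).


sigma_a = sigma_f' * (2Nf)^b
2Nf = (sigma_a/sigma_f')^(1/b)
2Nf = (665/1197)^(1/-0.098)
2Nf = 402.55153
Nf = 201.3


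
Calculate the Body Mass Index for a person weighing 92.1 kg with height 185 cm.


BMI = weight / height^2
height = 185 cm = 1.85 m
BMI = 92.1 / 1.85^2
BMI = 26.91 kg/m^2


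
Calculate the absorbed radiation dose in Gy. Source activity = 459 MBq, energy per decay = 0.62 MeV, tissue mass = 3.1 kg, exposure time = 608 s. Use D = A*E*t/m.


A = 459 MBq = 4.5900e+08 Bq
E = 0.62 MeV = 9.9324e-14 J
D = A*E*t/m = 4.5900e+08*9.9324e-14*608/3.1
D = 0.008941 Gy


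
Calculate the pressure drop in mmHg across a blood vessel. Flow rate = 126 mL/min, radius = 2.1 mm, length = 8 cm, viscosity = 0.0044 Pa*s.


dP = 8*mu*L*Q / (pi*r^4)
Q = 126 mL/min = 2.1e-06 m^3/s
dP = 96.7888 Pa = 96.7888 / 133.322 mmHg = 0.726 mmHg


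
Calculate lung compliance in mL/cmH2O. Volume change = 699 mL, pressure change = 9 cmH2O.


C = dV / dP
C = 699 / 9
C = 77.67 mL/cmH2O


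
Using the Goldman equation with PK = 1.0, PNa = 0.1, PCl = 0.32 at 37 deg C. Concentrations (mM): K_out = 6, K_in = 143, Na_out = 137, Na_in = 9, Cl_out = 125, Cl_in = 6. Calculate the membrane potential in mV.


Vm = (RT/F)*ln((PK*Ko + PNa*Nao + PCl*Cli)/(PK*Ki + PNa*Nai + PCl*Clo))
Numer = 21.62, Denom = 183.9
Vm = -57.21 mV


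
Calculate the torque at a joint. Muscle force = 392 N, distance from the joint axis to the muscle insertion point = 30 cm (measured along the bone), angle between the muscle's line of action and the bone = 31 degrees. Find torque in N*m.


Torque = F * d * sin(theta)   (moment arm = d*sin(theta))
d = 30 cm = 0.3 m
Torque = 392 * 0.3 * sin(31)
Torque = 60.57 N*m


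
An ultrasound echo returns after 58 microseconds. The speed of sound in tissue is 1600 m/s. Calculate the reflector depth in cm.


depth = c * t / 2
t = 58 us = 5.8000e-05 s
depth = 1600 * 5.8000e-05 / 2
depth = 0.0464 m = 4.64 cm


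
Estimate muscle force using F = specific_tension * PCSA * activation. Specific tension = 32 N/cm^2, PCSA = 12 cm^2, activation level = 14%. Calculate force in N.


F = sigma * PCSA * activation
F = 32 * 12 * 0.14
F = 53.76 N


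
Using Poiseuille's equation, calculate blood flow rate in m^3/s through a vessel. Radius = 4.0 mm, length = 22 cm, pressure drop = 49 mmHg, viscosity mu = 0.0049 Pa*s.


Q = pi*r^4*dP / (8*mu*L)
r = 0.004 m, L = 0.22 m
dP = 49 mmHg = 6532.778 Pa
Q = 6.0923e-04 m^3/s


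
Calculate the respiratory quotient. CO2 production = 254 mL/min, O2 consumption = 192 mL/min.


RQ = VCO2 / VO2
RQ = 254 / 192
RQ = 1.323


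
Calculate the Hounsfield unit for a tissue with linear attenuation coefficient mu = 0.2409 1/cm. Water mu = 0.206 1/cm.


HU = ((mu_tissue - mu_water) / mu_water) * 1000
HU = ((0.2409 - 0.206) / 0.206) * 1000
HU = 169.4


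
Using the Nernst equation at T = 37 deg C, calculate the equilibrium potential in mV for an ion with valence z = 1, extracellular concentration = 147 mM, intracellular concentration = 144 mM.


E = (RT/(zF)) * ln(C_out/C_in)
T = 37 + 273.15 = 310.15 K
E = (8.314 * 310.15 / (1 * 96485)) * ln(147/144)
E = 0.5511 mV


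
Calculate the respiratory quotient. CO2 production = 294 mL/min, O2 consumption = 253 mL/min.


RQ = VCO2 / VO2
RQ = 294 / 253
RQ = 1.162


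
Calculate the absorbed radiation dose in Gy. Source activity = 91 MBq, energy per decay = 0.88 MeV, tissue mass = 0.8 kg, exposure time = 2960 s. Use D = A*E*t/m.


A = 91 MBq = 9.1000e+07 Bq
E = 0.88 MeV = 1.40976e-13 J
D = A*E*t/m = 9.1000e+07*1.40976e-13*2960/0.8
D = 0.04747 Gy


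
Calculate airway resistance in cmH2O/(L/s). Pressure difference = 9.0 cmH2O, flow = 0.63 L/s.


R = dP / flow
R = 9.0 / 0.63
R = 14.29 cmH2O/(L/s)


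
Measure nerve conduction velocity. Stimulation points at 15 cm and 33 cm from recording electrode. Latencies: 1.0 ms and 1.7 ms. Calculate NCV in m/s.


Distance = (33 - 15) / 100 = 0.18 m
dt = (1.7 - 1.0) / 1000 = 7.0000e-04 s
NCV = dist / dt = 257.1 m/s


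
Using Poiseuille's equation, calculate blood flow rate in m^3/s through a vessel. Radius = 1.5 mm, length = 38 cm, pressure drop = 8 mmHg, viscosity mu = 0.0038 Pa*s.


Q = pi*r^4*dP / (8*mu*L)
r = 0.0015 m, L = 0.38 m
dP = 8 mmHg = 1066.576 Pa
Q = 1.4684e-06 m^3/s


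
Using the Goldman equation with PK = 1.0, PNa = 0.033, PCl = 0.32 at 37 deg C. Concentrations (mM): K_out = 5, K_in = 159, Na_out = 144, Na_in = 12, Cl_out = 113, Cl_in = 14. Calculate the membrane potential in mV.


Vm = (RT/F)*ln((PK*Ko + PNa*Nao + PCl*Cli)/(PK*Ki + PNa*Nai + PCl*Clo))
Numer = 14.232, Denom = 195.556
Vm = -70.03 mV


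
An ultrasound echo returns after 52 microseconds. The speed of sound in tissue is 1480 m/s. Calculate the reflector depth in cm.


depth = c * t / 2
t = 52 us = 5.2000e-05 s
depth = 1480 * 5.2000e-05 / 2
depth = 0.03848 m = 3.848 cm


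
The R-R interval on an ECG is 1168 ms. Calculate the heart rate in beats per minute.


HR = 60 / RR_interval(s)
RR = 1168 ms = 1.168 s
HR = 60 / 1.168 = 51.37 bpm


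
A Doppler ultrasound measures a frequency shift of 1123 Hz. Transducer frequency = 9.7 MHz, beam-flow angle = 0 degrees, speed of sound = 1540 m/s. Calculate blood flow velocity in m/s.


v = fd * c / (2 * f0 * cos(theta))
v = 1123 * 1540 / (2 * 9.7000e+06 * cos(0))
v = 0.08915 m/s


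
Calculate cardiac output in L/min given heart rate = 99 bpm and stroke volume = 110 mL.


CO = HR * SV
CO = 99 * 110 / 1000
CO = 10.89 L/min


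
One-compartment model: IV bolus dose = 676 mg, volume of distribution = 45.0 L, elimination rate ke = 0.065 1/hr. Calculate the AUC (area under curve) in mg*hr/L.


C0 = Dose/Vd = 676/45.0 = 15.0222 mg/L
AUC = C0/ke = 15.0222/0.065
AUC = 231.1 mg*hr/L


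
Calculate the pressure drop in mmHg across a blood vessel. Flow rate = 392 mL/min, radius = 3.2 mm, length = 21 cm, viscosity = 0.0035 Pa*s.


dP = 8*mu*L*Q / (pi*r^4)
Q = 392 mL/min = 6.53333e-06 m^3/s
dP = 116.617 Pa = 116.617 / 133.322 mmHg = 0.8747 mmHg


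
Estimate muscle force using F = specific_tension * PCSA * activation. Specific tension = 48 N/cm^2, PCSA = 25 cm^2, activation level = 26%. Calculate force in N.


F = sigma * PCSA * activation
F = 48 * 25 * 0.26
F = 312 N


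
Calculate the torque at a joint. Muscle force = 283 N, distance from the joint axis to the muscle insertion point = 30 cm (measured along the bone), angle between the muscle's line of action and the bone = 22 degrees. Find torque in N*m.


Torque = F * d * sin(theta)   (moment arm = d*sin(theta))
d = 30 cm = 0.3 m
Torque = 283 * 0.3 * sin(22)
Torque = 31.8 N*m


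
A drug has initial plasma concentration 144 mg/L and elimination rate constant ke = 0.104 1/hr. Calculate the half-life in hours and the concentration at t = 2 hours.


t_half = ln(2) / ke = 0.693147 / 0.104 = 6.665 hr
C(t) = C0 * exp(-ke*t) = 144 * exp(-0.104*2)
C(2) = 117 mg/L


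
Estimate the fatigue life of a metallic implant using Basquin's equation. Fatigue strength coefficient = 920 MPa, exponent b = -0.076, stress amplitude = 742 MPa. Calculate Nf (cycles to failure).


sigma_a = sigma_f' * (2Nf)^b
2Nf = (sigma_a/sigma_f')^(1/b)
2Nf = (742/920)^(1/-0.076)
2Nf = 16.933074
Nf = 8.467


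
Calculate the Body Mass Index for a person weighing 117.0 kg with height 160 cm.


BMI = weight / height^2
height = 160 cm = 1.6 m
BMI = 117.0 / 1.6^2
BMI = 45.7 kg/m^2


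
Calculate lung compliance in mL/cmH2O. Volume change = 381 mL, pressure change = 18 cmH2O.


C = dV / dP
C = 381 / 18
C = 21.17 mL/cmH2O


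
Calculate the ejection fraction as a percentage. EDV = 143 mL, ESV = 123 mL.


SV = EDV - ESV = 143 - 123 = 20 mL
EF = SV/EDV * 100 = 20/143 * 100
EF = 13.99%


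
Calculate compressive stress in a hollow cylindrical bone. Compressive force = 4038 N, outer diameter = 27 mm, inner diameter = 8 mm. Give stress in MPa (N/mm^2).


A = pi*(r_o^2 - r_i^2)
r_o = 13.5 mm, r_i = 4 mm
A = 522.29 mm^2
sigma = F/A = 4038 / 522.29
sigma = 7.731 MPa


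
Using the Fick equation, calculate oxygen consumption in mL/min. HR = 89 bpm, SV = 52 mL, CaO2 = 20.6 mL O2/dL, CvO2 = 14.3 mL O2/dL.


CO = HR*SV = 89*52/1000 = 4.628 L/min
a-v O2 diff = 20.6 - 14.3 = 6.3 mL/dL
VO2 = CO * (CaO2-CvO2) * 10 dL/L
VO2 = 4.628 * 6.3 * 10
VO2 = 291.6 mL/min


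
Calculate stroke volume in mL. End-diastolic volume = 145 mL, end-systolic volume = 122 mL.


SV = EDV - ESV
SV = 145 - 122
SV = 23 mL


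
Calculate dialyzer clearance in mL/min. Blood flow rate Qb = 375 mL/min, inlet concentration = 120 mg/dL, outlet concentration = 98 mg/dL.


K = Qb * (Cb_in - Cb_out) / Cb_in
K = 375 * (120 - 98) / 120
K = 68.75 mL/min


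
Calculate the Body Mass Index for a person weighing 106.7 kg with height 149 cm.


BMI = weight / height^2
height = 149 cm = 1.49 m
BMI = 106.7 / 1.49^2
BMI = 48.06 kg/m^2


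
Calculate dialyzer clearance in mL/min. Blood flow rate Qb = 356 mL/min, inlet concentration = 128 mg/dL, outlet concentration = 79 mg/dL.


K = Qb * (Cb_in - Cb_out) / Cb_in
K = 356 * (128 - 79) / 128
K = 136.3 mL/min


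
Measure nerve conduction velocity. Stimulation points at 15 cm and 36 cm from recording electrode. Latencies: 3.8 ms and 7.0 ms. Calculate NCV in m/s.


Distance = (36 - 15) / 100 = 0.21 m
dt = (7.0 - 3.8) / 1000 = 0.0032 s
NCV = dist / dt = 65.62 m/s


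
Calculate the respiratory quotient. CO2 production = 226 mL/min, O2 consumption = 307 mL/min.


RQ = VCO2 / VO2
RQ = 226 / 307
RQ = 0.7362


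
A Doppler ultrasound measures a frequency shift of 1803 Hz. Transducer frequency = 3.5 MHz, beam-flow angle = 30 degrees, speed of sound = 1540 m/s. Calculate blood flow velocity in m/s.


v = fd * c / (2 * f0 * cos(theta))
v = 1803 * 1540 / (2 * 3.5000e+06 * cos(30))
v = 0.458 m/s


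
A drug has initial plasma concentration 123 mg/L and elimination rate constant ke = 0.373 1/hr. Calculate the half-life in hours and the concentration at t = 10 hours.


t_half = ln(2) / ke = 0.693147 / 0.373 = 1.858 hr
C(t) = C0 * exp(-ke*t) = 123 * exp(-0.373*10)
C(10) = 2.951 mg/L


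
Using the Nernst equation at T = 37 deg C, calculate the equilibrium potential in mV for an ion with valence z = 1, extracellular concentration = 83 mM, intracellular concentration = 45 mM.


E = (RT/(zF)) * ln(C_out/C_in)
T = 37 + 273.15 = 310.15 K
E = (8.314 * 310.15 / (1 * 96485)) * ln(83/45)
E = 16.36 mV


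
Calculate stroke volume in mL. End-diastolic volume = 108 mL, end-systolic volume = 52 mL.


SV = EDV - ESV
SV = 108 - 52
SV = 56 mL


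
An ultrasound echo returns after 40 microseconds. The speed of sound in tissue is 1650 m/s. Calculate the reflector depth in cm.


depth = c * t / 2
t = 40 us = 4.0000e-05 s
depth = 1650 * 4.0000e-05 / 2
depth = 0.033 m = 3.3 cm


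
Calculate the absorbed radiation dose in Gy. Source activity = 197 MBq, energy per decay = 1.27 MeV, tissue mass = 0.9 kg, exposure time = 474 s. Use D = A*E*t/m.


A = 197 MBq = 1.9700e+08 Bq
E = 1.27 MeV = 2.03454e-13 J
D = A*E*t/m = 1.9700e+08*2.03454e-13*474/0.9
D = 0.02111 Gy


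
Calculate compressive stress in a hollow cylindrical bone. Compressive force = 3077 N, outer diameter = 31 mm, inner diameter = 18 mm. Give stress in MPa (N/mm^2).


A = pi*(r_o^2 - r_i^2)
r_o = 15.5 mm, r_i = 9 mm
A = 500.299 mm^2
sigma = F/A = 3077 / 500.299
sigma = 6.15 MPa


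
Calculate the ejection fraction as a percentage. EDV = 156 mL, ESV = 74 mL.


SV = EDV - ESV = 156 - 74 = 82 mL
EF = SV/EDV * 100 = 82/156 * 100
EF = 52.56%


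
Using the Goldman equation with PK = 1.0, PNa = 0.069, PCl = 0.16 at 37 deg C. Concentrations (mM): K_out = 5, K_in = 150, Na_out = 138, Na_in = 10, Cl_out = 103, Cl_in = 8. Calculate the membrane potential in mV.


Vm = (RT/F)*ln((PK*Ko + PNa*Nao + PCl*Cli)/(PK*Ki + PNa*Nai + PCl*Clo))
Numer = 15.802, Denom = 167.17
Vm = -63.04 mV


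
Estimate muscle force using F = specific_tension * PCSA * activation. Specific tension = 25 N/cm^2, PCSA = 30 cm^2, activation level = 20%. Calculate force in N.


F = sigma * PCSA * activation
F = 25 * 30 * 0.2
F = 150 N


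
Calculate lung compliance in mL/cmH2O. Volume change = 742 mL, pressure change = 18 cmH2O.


C = dV / dP
C = 742 / 18
C = 41.22 mL/cmH2O


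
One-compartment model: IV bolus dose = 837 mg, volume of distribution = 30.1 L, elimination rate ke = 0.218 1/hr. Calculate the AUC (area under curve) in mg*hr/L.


C0 = Dose/Vd = 837/30.1 = 27.8073 mg/L
AUC = C0/ke = 27.8073/0.218
AUC = 127.6 mg*hr/L


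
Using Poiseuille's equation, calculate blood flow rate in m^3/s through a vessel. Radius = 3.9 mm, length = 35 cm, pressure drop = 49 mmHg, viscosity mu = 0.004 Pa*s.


Q = pi*r^4*dP / (8*mu*L)
r = 0.0039 m, L = 0.35 m
dP = 49 mmHg = 6532.778 Pa
Q = 4.2392e-04 m^3/s


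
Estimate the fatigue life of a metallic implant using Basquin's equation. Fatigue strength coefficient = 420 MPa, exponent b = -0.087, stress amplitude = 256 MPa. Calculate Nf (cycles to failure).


sigma_a = sigma_f' * (2Nf)^b
2Nf = (sigma_a/sigma_f')^(1/b)
2Nf = (256/420)^(1/-0.087)
2Nf = 296.05442
Nf = 148


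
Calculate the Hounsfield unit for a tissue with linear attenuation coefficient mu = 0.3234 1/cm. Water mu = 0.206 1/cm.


HU = ((mu_tissue - mu_water) / mu_water) * 1000
HU = ((0.3234 - 0.206) / 0.206) * 1000
HU = 569.9


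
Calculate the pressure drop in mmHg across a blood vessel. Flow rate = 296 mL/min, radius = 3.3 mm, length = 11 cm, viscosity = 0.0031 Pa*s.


dP = 8*mu*L*Q / (pi*r^4)
Q = 296 mL/min = 4.93333e-06 m^3/s
dP = 36.1226 Pa = 36.1226 / 133.322 mmHg = 0.2709 mmHg


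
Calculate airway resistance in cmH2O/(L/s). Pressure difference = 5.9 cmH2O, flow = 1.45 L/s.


R = dP / flow
R = 5.9 / 1.45
R = 4.069 cmH2O/(L/s)


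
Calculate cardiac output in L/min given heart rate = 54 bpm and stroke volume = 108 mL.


CO = HR * SV
CO = 54 * 108 / 1000
CO = 5.832 L/min


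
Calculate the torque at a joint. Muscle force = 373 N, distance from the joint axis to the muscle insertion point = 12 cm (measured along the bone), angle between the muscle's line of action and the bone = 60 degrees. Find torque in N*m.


Torque = F * d * sin(theta)   (moment arm = d*sin(theta))
d = 12 cm = 0.12 m
Torque = 373 * 0.12 * sin(60)
Torque = 38.76 N*m


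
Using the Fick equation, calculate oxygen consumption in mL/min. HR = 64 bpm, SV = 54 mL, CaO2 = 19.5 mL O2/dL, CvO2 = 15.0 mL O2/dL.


CO = HR*SV = 64*54/1000 = 3.456 L/min
a-v O2 diff = 19.5 - 15.0 = 4.5 mL/dL
VO2 = CO * (CaO2-CvO2) * 10 dL/L
VO2 = 3.456 * 4.5 * 10
VO2 = 155.5 mL/min


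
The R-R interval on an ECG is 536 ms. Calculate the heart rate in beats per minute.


HR = 60 / RR_interval(s)
RR = 536 ms = 0.536 s
HR = 60 / 0.536 = 111.9 bpm


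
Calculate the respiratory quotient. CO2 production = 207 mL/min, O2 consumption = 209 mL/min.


RQ = VCO2 / VO2
RQ = 207 / 209
RQ = 0.9904


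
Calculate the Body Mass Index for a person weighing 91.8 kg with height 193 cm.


BMI = weight / height^2
height = 193 cm = 1.93 m
BMI = 91.8 / 1.93^2
BMI = 24.64 kg/m^2


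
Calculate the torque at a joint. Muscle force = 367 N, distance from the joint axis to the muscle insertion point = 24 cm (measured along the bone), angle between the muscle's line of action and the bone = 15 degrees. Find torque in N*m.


Torque = F * d * sin(theta)   (moment arm = d*sin(theta))
d = 24 cm = 0.24 m
Torque = 367 * 0.24 * sin(15)
Torque = 22.8 N*m


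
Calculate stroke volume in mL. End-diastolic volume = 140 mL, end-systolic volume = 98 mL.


SV = EDV - ESV
SV = 140 - 98
SV = 42 mL


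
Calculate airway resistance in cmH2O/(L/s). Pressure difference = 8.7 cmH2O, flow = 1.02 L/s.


R = dP / flow
R = 8.7 / 1.02
R = 8.529 cmH2O/(L/s)


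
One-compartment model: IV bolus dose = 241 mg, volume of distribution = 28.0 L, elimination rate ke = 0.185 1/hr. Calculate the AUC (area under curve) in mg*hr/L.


C0 = Dose/Vd = 241/28.0 = 8.60714 mg/L
AUC = C0/ke = 8.60714/0.185
AUC = 46.53 mg*hr/L


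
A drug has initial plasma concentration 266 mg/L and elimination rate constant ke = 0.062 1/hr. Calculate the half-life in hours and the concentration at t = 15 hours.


t_half = ln(2) / ke = 0.693147 / 0.062 = 11.18 hr
C(t) = C0 * exp(-ke*t) = 266 * exp(-0.062*15)
C(15) = 105 mg/L


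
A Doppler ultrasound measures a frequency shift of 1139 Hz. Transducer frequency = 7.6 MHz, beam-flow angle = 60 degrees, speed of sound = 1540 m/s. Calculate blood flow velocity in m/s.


v = fd * c / (2 * f0 * cos(theta))
v = 1139 * 1540 / (2 * 7.6000e+06 * cos(60))
v = 0.2308 m/s


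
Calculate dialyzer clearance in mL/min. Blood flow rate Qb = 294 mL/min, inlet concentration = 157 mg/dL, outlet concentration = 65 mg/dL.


K = Qb * (Cb_in - Cb_out) / Cb_in
K = 294 * (157 - 65) / 157
K = 172.3 mL/min


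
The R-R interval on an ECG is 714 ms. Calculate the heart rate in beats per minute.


HR = 60 / RR_interval(s)
RR = 714 ms = 0.714 s
HR = 60 / 0.714 = 84.03 bpm


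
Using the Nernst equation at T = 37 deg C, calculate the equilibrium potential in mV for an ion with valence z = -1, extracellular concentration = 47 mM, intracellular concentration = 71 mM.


E = (RT/(zF)) * ln(C_out/C_in)
T = 37 + 273.15 = 310.15 K
E = (8.314 * 310.15 / (-1 * 96485)) * ln(47/71)
E = 11.03 mV


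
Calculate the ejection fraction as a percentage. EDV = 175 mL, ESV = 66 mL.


SV = EDV - ESV = 175 - 66 = 109 mL
EF = SV/EDV * 100 = 109/175 * 100
EF = 62.29%


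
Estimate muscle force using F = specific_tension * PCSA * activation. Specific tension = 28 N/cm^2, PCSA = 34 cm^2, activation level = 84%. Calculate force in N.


F = sigma * PCSA * activation
F = 28 * 34 * 0.84
F = 799.7 N


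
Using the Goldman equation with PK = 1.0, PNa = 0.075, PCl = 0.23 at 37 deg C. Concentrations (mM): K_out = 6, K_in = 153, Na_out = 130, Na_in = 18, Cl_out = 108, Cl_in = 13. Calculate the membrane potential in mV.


Vm = (RT/F)*ln((PK*Ko + PNa*Nao + PCl*Cli)/(PK*Ki + PNa*Nai + PCl*Clo))
Numer = 18.74, Denom = 179.19
Vm = -60.34 mV
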